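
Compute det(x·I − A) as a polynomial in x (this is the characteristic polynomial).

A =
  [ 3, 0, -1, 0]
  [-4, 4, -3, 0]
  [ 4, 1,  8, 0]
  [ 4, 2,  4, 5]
x^4 - 20*x^3 + 150*x^2 - 500*x + 625

Expanding det(x·I − A) (e.g. by cofactor expansion or by noting that A is similar to its Jordan form J, which has the same characteristic polynomial as A) gives
  χ_A(x) = x^4 - 20*x^3 + 150*x^2 - 500*x + 625
which factors as (x - 5)^4. The eigenvalues (with algebraic multiplicities) are λ = 5 with multiplicity 4.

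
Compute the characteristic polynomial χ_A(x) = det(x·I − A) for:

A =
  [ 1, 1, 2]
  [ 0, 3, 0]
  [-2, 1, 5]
x^3 - 9*x^2 + 27*x - 27

Expanding det(x·I − A) (e.g. by cofactor expansion or by noting that A is similar to its Jordan form J, which has the same characteristic polynomial as A) gives
  χ_A(x) = x^3 - 9*x^2 + 27*x - 27
which factors as (x - 3)^3. The eigenvalues (with algebraic multiplicities) are λ = 3 with multiplicity 3.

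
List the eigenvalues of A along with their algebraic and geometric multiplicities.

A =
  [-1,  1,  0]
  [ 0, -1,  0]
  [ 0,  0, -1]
λ = -1: alg = 3, geom = 2

Step 1 — factor the characteristic polynomial to read off the algebraic multiplicities:
  χ_A(x) = (x + 1)^3

Step 2 — compute geometric multiplicities via the rank-nullity identity g(λ) = n − rank(A − λI):
  rank(A − (-1)·I) = 1, so dim ker(A − (-1)·I) = n − 1 = 2

Summary:
  λ = -1: algebraic multiplicity = 3, geometric multiplicity = 2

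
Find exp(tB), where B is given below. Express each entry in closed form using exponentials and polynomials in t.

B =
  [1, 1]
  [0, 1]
e^{tB} =
  [exp(t), t*exp(t)]
  [0, exp(t)]

Strategy: write B = P · J · P⁻¹ where J is a Jordan canonical form, so e^{tB} = P · e^{tJ} · P⁻¹, and e^{tJ} can be computed block-by-block.

B has Jordan form
J =
  [1, 1]
  [0, 1]
(up to reordering of blocks).

Per-block formulas:
  For a 2×2 Jordan block J_2(1): exp(t · J_2(1)) = e^(1t)·(I + t·N), where N is the 2×2 nilpotent shift.

After assembling e^{tJ} and conjugating by P, we get:

e^{tB} =
  [exp(t), t*exp(t)]
  [0, exp(t)]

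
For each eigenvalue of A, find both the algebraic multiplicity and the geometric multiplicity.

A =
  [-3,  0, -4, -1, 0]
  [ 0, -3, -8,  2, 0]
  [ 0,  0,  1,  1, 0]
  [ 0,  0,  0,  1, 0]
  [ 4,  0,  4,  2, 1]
λ = -3: alg = 2, geom = 2; λ = 1: alg = 3, geom = 2

Step 1 — factor the characteristic polynomial to read off the algebraic multiplicities:
  χ_A(x) = (x - 1)^3*(x + 3)^2

Step 2 — compute geometric multiplicities via the rank-nullity identity g(λ) = n − rank(A − λI):
  rank(A − (-3)·I) = 3, so dim ker(A − (-3)·I) = n − 3 = 2
  rank(A − (1)·I) = 3, so dim ker(A − (1)·I) = n − 3 = 2

Summary:
  λ = -3: algebraic multiplicity = 2, geometric multiplicity = 2
  λ = 1: algebraic multiplicity = 3, geometric multiplicity = 2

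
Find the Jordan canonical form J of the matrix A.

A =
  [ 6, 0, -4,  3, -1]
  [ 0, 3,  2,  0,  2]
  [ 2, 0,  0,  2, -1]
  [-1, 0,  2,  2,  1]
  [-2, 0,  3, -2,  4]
J_3(3) ⊕ J_1(3) ⊕ J_1(3)

The characteristic polynomial is
  det(x·I − A) = x^5 - 15*x^4 + 90*x^3 - 270*x^2 + 405*x - 243 = (x - 3)^5

Eigenvalues and multiplicities (the geometric multiplicity of λ is n − rank(A − λI), which equals the number of Jordan blocks for λ):
  λ = 3: algebraic multiplicity = 5, geometric multiplicity = 3

Determining the block sizes for each eigenvalue:
  λ = 3: with am = 5 and gm = 3, the partition is not yet determined (e.g. several partitions of 5 into 3 parts exist). Let N = A − (3)·I. Computing rank(N^1) = 2, rank(N^2) = 1, rank(N^3) = 0; the number of blocks of size ≥ j is rank(N^{j−1}) − rank(N^j), giving [3, 1, 1]. So we have 1 block(s) of size 3, 2 block(s) of size 1 → block sizes [3, 1, 1]

Assembling the blocks gives a Jordan form
J =
  [3, 1, 0, 0, 0]
  [0, 3, 1, 0, 0]
  [0, 0, 3, 0, 0]
  [0, 0, 0, 3, 0]
  [0, 0, 0, 0, 3]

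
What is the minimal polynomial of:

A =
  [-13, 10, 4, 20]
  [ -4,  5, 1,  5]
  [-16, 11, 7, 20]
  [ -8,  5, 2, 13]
x^3 - 9*x^2 + 27*x - 27

The characteristic polynomial is χ_A(x) = (x - 3)^4, so the eigenvalues are known. The minimal polynomial is
  m_A(x) = Π_λ (x − λ)^{k_λ}
where k_λ is the size of the *largest* Jordan block for λ (equivalently, the smallest k with (A − λI)^k v = 0 for every generalised eigenvector v of λ).

  λ = 3: largest Jordan block has size 3, contributing (x − 3)^3

So m_A(x) = (x - 3)^3 = x^3 - 9*x^2 + 27*x - 27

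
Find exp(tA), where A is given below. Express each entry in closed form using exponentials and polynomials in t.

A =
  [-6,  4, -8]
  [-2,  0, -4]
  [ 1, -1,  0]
e^{tA} =
  [-4*t*exp(-2*t) + exp(-2*t), 4*t*exp(-2*t), -8*t*exp(-2*t)]
  [-2*t*exp(-2*t), 2*t*exp(-2*t) + exp(-2*t), -4*t*exp(-2*t)]
  [t*exp(-2*t), -t*exp(-2*t), 2*t*exp(-2*t) + exp(-2*t)]

Strategy: write A = P · J · P⁻¹ where J is a Jordan canonical form, so e^{tA} = P · e^{tJ} · P⁻¹, and e^{tJ} can be computed block-by-block.

A has Jordan form
J =
  [-2,  1,  0]
  [ 0, -2,  0]
  [ 0,  0, -2]
(up to reordering of blocks).

Per-block formulas:
  For a 1×1 block at λ = -2: exp(t · [-2]) = [e^(-2t)].
  For a 2×2 Jordan block J_2(-2): exp(t · J_2(-2)) = e^(-2t)·(I + t·N), where N is the 2×2 nilpotent shift.

After assembling e^{tJ} and conjugating by P, we get:

e^{tA} =
  [-4*t*exp(-2*t) + exp(-2*t), 4*t*exp(-2*t), -8*t*exp(-2*t)]
  [-2*t*exp(-2*t), 2*t*exp(-2*t) + exp(-2*t), -4*t*exp(-2*t)]
  [t*exp(-2*t), -t*exp(-2*t), 2*t*exp(-2*t) + exp(-2*t)]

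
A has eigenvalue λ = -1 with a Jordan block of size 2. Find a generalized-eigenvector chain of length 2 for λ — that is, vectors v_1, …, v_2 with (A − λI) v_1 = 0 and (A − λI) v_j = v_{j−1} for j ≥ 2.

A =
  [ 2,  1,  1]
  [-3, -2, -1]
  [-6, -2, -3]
A Jordan chain for λ = -1 of length 2:
v_1 = (3, -3, -6)ᵀ
v_2 = (1, 0, 0)ᵀ

Let N = A − (-1)·I. We want v_2 with N^2 v_2 = 0 but N^1 v_2 ≠ 0; then v_{j-1} := N · v_j for j = 2, …, 2.

Pick v_2 = (1, 0, 0)ᵀ.
Then v_1 = N · v_2 = (3, -3, -6)ᵀ.

Sanity check: (A − (-1)·I) v_1 = (0, 0, 0)ᵀ = 0. ✓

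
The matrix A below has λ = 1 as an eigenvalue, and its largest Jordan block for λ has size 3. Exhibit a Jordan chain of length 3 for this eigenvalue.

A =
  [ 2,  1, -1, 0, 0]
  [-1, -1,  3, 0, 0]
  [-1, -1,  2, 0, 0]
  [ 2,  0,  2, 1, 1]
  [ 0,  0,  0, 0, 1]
A Jordan chain for λ = 1 of length 3:
v_1 = (1, -2, -1, 0, 0)ᵀ
v_2 = (1, -1, -1, 2, 0)ᵀ
v_3 = (1, 0, 0, 0, 0)ᵀ

Let N = A − (1)·I. We want v_3 with N^3 v_3 = 0 but N^2 v_3 ≠ 0; then v_{j-1} := N · v_j for j = 3, …, 2.

Pick v_3 = (1, 0, 0, 0, 0)ᵀ.
Then v_2 = N · v_3 = (1, -1, -1, 2, 0)ᵀ.
Then v_1 = N · v_2 = (1, -2, -1, 0, 0)ᵀ.

Sanity check: (A − (1)·I) v_1 = (0, 0, 0, 0, 0)ᵀ = 0. ✓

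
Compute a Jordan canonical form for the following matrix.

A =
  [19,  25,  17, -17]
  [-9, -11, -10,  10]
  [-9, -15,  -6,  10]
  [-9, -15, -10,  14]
J_3(4) ⊕ J_1(4)

The characteristic polynomial is
  det(x·I − A) = x^4 - 16*x^3 + 96*x^2 - 256*x + 256 = (x - 4)^4

Eigenvalues and multiplicities (the geometric multiplicity of λ is n − rank(A − λI), which equals the number of Jordan blocks for λ):
  λ = 4: algebraic multiplicity = 4, geometric multiplicity = 2

Determining the block sizes for each eigenvalue:
  λ = 4: with am = 4 and gm = 2, the partition is not yet determined (e.g. several partitions of 4 into 2 parts exist). Let N = A − (4)·I. Computing rank(N^1) = 2, rank(N^2) = 1, rank(N^3) = 0; the number of blocks of size ≥ j is rank(N^{j−1}) − rank(N^j), giving [2, 1, 1]. So we have 1 block(s) of size 3, 1 block(s) of size 1 → block sizes [3, 1]

Assembling the blocks gives a Jordan form
J =
  [4, 1, 0, 0]
  [0, 4, 1, 0]
  [0, 0, 4, 0]
  [0, 0, 0, 4]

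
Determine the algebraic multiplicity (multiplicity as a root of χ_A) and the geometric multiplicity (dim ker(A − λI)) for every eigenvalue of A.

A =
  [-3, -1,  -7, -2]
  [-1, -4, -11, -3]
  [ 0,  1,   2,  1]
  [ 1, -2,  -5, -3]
λ = -2: alg = 4, geom = 2

Step 1 — factor the characteristic polynomial to read off the algebraic multiplicities:
  χ_A(x) = (x + 2)^4

Step 2 — compute geometric multiplicities via the rank-nullity identity g(λ) = n − rank(A − λI):
  rank(A − (-2)·I) = 2, so dim ker(A − (-2)·I) = n − 2 = 2

Summary:
  λ = -2: algebraic multiplicity = 4, geometric multiplicity = 2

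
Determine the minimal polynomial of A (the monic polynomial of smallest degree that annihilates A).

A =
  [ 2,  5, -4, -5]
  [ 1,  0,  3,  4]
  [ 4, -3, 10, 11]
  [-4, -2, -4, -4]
x^3 - 6*x^2 + 12*x - 8

The characteristic polynomial is χ_A(x) = (x - 2)^4, so the eigenvalues are known. The minimal polynomial is
  m_A(x) = Π_λ (x − λ)^{k_λ}
where k_λ is the size of the *largest* Jordan block for λ (equivalently, the smallest k with (A − λI)^k v = 0 for every generalised eigenvector v of λ).

  λ = 2: largest Jordan block has size 3, contributing (x − 2)^3

So m_A(x) = (x - 2)^3 = x^3 - 6*x^2 + 12*x - 8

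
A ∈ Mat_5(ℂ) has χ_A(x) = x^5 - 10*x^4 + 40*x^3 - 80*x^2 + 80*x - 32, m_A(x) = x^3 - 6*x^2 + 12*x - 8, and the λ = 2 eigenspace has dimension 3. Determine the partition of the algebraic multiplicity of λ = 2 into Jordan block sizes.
Block sizes for λ = 2: [3, 1, 1]

Step 1 — from the characteristic polynomial, algebraic multiplicity of λ = 2 is 5. From dim ker(A − (2)·I) = 3, there are exactly 3 Jordan blocks for λ = 2.
Step 2 — from the minimal polynomial, the factor (x − 2)^3 tells us the largest block for λ = 2 has size 3.
Step 3 — with total size 5, 3 blocks, and largest block 3, the block sizes (in nonincreasing order) are [3, 1, 1].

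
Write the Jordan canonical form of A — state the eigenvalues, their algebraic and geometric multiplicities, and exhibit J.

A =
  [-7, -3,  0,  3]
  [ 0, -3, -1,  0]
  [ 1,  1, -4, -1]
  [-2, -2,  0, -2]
J_3(-4) ⊕ J_1(-4)

The characteristic polynomial is
  det(x·I − A) = x^4 + 16*x^3 + 96*x^2 + 256*x + 256 = (x + 4)^4

Eigenvalues and multiplicities (the geometric multiplicity of λ is n − rank(A − λI), which equals the number of Jordan blocks for λ):
  λ = -4: algebraic multiplicity = 4, geometric multiplicity = 2

Determining the block sizes for each eigenvalue:
  λ = -4: with am = 4 and gm = 2, the partition is not yet determined (e.g. several partitions of 4 into 2 parts exist). Let N = A − (-4)·I. Computing rank(N^1) = 2, rank(N^2) = 1, rank(N^3) = 0; the number of blocks of size ≥ j is rank(N^{j−1}) − rank(N^j), giving [2, 1, 1]. So we have 1 block(s) of size 3, 1 block(s) of size 1 → block sizes [3, 1]

Assembling the blocks gives a Jordan form
J =
  [-4,  1,  0,  0]
  [ 0, -4,  1,  0]
  [ 0,  0, -4,  0]
  [ 0,  0,  0, -4]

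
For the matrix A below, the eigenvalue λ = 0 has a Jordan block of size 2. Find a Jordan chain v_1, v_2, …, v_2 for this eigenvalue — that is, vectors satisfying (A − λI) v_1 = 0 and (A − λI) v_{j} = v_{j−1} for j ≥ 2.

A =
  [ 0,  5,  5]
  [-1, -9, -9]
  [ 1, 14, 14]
A Jordan chain for λ = 0 of length 2:
v_1 = (0, -1, 1)ᵀ
v_2 = (1, 0, 0)ᵀ

Let N = A − (0)·I. We want v_2 with N^2 v_2 = 0 but N^1 v_2 ≠ 0; then v_{j-1} := N · v_j for j = 2, …, 2.

Pick v_2 = (1, 0, 0)ᵀ.
Then v_1 = N · v_2 = (0, -1, 1)ᵀ.

Sanity check: (A − (0)·I) v_1 = (0, 0, 0)ᵀ = 0. ✓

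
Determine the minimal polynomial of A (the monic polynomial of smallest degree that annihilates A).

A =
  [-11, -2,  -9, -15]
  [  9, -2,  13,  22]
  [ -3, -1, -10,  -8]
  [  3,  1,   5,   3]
x^3 + 15*x^2 + 75*x + 125

The characteristic polynomial is χ_A(x) = (x + 5)^4, so the eigenvalues are known. The minimal polynomial is
  m_A(x) = Π_λ (x − λ)^{k_λ}
where k_λ is the size of the *largest* Jordan block for λ (equivalently, the smallest k with (A − λI)^k v = 0 for every generalised eigenvector v of λ).

  λ = -5: largest Jordan block has size 3, contributing (x + 5)^3

So m_A(x) = (x + 5)^3 = x^3 + 15*x^2 + 75*x + 125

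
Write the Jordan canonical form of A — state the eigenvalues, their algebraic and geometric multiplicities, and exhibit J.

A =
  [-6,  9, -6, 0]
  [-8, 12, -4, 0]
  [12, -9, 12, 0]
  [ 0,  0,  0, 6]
J_2(6) ⊕ J_1(6) ⊕ J_1(6)

The characteristic polynomial is
  det(x·I − A) = x^4 - 24*x^3 + 216*x^2 - 864*x + 1296 = (x - 6)^4

Eigenvalues and multiplicities (the geometric multiplicity of λ is n − rank(A − λI), which equals the number of Jordan blocks for λ):
  λ = 6: algebraic multiplicity = 4, geometric multiplicity = 3

Determining the block sizes for each eigenvalue:
  λ = 6: 3 blocks summing to 4 forces exactly one block of size 2 and the rest size 1 → block sizes [2, 1, 1]

Assembling the blocks gives a Jordan form
J =
  [6, 1, 0, 0]
  [0, 6, 0, 0]
  [0, 0, 6, 0]
  [0, 0, 0, 6]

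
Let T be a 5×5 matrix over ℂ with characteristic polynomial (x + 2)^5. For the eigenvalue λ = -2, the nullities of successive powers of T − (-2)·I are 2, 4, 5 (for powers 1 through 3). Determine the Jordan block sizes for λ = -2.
Block sizes for λ = -2: [3, 2]

From the dimensions of kernels of powers, the number of Jordan blocks of size at least j is d_j − d_{j−1} where d_j = dim ker(N^j) (with d_0 = 0). Computing the differences gives [2, 2, 1].
The number of blocks of size exactly k is (#blocks of size ≥ k) − (#blocks of size ≥ k + 1), so the partition is: 1 block(s) of size 2, 1 block(s) of size 3.
In nonincreasing order the block sizes are [3, 2].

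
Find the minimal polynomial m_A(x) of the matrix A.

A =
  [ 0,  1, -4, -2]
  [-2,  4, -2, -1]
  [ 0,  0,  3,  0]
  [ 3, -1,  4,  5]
x^3 - 9*x^2 + 27*x - 27

The characteristic polynomial is χ_A(x) = (x - 3)^4, so the eigenvalues are known. The minimal polynomial is
  m_A(x) = Π_λ (x − λ)^{k_λ}
where k_λ is the size of the *largest* Jordan block for λ (equivalently, the smallest k with (A − λI)^k v = 0 for every generalised eigenvector v of λ).

  λ = 3: largest Jordan block has size 3, contributing (x − 3)^3

So m_A(x) = (x - 3)^3 = x^3 - 9*x^2 + 27*x - 27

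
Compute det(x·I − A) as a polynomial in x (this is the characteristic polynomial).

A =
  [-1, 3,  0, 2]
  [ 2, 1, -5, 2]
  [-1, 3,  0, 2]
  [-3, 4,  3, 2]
x^4 - 2*x^3

Expanding det(x·I − A) (e.g. by cofactor expansion or by noting that A is similar to its Jordan form J, which has the same characteristic polynomial as A) gives
  χ_A(x) = x^4 - 2*x^3
which factors as x^3*(x - 2). The eigenvalues (with algebraic multiplicities) are λ = 0 with multiplicity 3, λ = 2 with multiplicity 1.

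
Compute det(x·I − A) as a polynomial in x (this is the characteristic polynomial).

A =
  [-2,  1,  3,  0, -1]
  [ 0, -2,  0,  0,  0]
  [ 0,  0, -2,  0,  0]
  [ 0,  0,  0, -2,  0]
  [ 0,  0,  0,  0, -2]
x^5 + 10*x^4 + 40*x^3 + 80*x^2 + 80*x + 32

Expanding det(x·I − A) (e.g. by cofactor expansion or by noting that A is similar to its Jordan form J, which has the same characteristic polynomial as A) gives
  χ_A(x) = x^5 + 10*x^4 + 40*x^3 + 80*x^2 + 80*x + 32
which factors as (x + 2)^5. The eigenvalues (with algebraic multiplicities) are λ = -2 with multiplicity 5.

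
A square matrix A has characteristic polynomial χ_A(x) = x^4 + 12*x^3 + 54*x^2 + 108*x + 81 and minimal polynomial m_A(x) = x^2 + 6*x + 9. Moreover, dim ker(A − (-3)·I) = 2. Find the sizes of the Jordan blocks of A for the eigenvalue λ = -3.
Block sizes for λ = -3: [2, 2]

Step 1 — from the characteristic polynomial, algebraic multiplicity of λ = -3 is 4. From dim ker(A − (-3)·I) = 2, there are exactly 2 Jordan blocks for λ = -3.
Step 2 — from the minimal polynomial, the factor (x + 3)^2 tells us the largest block for λ = -3 has size 2.
Step 3 — with total size 4, 2 blocks, and largest block 2, the block sizes (in nonincreasing order) are [2, 2].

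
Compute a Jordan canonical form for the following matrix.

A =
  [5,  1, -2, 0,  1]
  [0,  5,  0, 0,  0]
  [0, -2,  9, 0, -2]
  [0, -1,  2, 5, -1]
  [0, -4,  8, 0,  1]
J_2(5) ⊕ J_1(5) ⊕ J_1(5) ⊕ J_1(5)

The characteristic polynomial is
  det(x·I − A) = x^5 - 25*x^4 + 250*x^3 - 1250*x^2 + 3125*x - 3125 = (x - 5)^5

Eigenvalues and multiplicities (the geometric multiplicity of λ is n − rank(A − λI), which equals the number of Jordan blocks for λ):
  λ = 5: algebraic multiplicity = 5, geometric multiplicity = 4

Determining the block sizes for each eigenvalue:
  λ = 5: 4 blocks summing to 5 forces exactly one block of size 2 and the rest size 1 → block sizes [2, 1, 1, 1]

Assembling the blocks gives a Jordan form
J =
  [5, 1, 0, 0, 0]
  [0, 5, 0, 0, 0]
  [0, 0, 5, 0, 0]
  [0, 0, 0, 5, 0]
  [0, 0, 0, 0, 5]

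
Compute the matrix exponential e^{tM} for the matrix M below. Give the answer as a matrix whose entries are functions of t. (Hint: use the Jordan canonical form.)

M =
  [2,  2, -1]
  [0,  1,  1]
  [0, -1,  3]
e^{tM} =
  [exp(2*t), -t^2*exp(2*t)/2 + 2*t*exp(2*t), t^2*exp(2*t)/2 - t*exp(2*t)]
  [0, -t*exp(2*t) + exp(2*t), t*exp(2*t)]
  [0, -t*exp(2*t), t*exp(2*t) + exp(2*t)]

Strategy: write M = P · J · P⁻¹ where J is a Jordan canonical form, so e^{tM} = P · e^{tJ} · P⁻¹, and e^{tJ} can be computed block-by-block.

M has Jordan form
J =
  [2, 1, 0]
  [0, 2, 1]
  [0, 0, 2]
(up to reordering of blocks).

Per-block formulas:
  For a 3×3 Jordan block J_3(2): exp(t · J_3(2)) = e^(2t)·(I + t·N + (t^2/2)·N^2), where N is the 3×3 nilpotent shift.

After assembling e^{tJ} and conjugating by P, we get:

e^{tM} =
  [exp(2*t), -t^2*exp(2*t)/2 + 2*t*exp(2*t), t^2*exp(2*t)/2 - t*exp(2*t)]
  [0, -t*exp(2*t) + exp(2*t), t*exp(2*t)]
  [0, -t*exp(2*t), t*exp(2*t) + exp(2*t)]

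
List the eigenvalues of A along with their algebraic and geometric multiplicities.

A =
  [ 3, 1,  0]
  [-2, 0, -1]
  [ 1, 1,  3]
λ = 2: alg = 3, geom = 1

Step 1 — factor the characteristic polynomial to read off the algebraic multiplicities:
  χ_A(x) = (x - 2)^3

Step 2 — compute geometric multiplicities via the rank-nullity identity g(λ) = n − rank(A − λI):
  rank(A − (2)·I) = 2, so dim ker(A − (2)·I) = n − 2 = 1

Summary:
  λ = 2: algebraic multiplicity = 3, geometric multiplicity = 1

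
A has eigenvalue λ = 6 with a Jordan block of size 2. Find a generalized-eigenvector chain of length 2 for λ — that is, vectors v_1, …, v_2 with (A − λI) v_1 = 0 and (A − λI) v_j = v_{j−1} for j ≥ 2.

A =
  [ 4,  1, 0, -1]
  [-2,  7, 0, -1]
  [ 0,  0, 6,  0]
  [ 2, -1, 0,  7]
A Jordan chain for λ = 6 of length 2:
v_1 = (-2, -2, 0, 2)ᵀ
v_2 = (1, 0, 0, 0)ᵀ

Let N = A − (6)·I. We want v_2 with N^2 v_2 = 0 but N^1 v_2 ≠ 0; then v_{j-1} := N · v_j for j = 2, …, 2.

Pick v_2 = (1, 0, 0, 0)ᵀ.
Then v_1 = N · v_2 = (-2, -2, 0, 2)ᵀ.

Sanity check: (A − (6)·I) v_1 = (0, 0, 0, 0)ᵀ = 0. ✓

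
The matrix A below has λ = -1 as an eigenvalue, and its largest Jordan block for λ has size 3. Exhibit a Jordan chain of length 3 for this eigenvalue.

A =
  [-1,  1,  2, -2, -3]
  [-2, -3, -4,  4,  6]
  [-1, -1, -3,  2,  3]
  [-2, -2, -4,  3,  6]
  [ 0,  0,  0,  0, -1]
A Jordan chain for λ = -1 of length 3:
v_1 = (0, -2, -1, -2, 0)ᵀ
v_2 = (1, -2, -1, -2, 0)ᵀ
v_3 = (0, 1, 0, 0, 0)ᵀ

Let N = A − (-1)·I. We want v_3 with N^3 v_3 = 0 but N^2 v_3 ≠ 0; then v_{j-1} := N · v_j for j = 3, …, 2.

Pick v_3 = (0, 1, 0, 0, 0)ᵀ.
Then v_2 = N · v_3 = (1, -2, -1, -2, 0)ᵀ.
Then v_1 = N · v_2 = (0, -2, -1, -2, 0)ᵀ.

Sanity check: (A − (-1)·I) v_1 = (0, 0, 0, 0, 0)ᵀ = 0. ✓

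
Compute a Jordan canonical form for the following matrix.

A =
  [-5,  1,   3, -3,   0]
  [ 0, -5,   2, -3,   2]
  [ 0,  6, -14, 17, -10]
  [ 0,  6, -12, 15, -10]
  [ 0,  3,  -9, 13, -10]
J_3(-5) ⊕ J_2(-2)

The characteristic polynomial is
  det(x·I − A) = x^5 + 19*x^4 + 139*x^3 + 485*x^2 + 800*x + 500 = (x + 2)^2*(x + 5)^3

Eigenvalues and multiplicities (the geometric multiplicity of λ is n − rank(A − λI), which equals the number of Jordan blocks for λ):
  λ = -5: algebraic multiplicity = 3, geometric multiplicity = 1
  λ = -2: algebraic multiplicity = 2, geometric multiplicity = 1

Determining the block sizes for each eigenvalue:
  λ = -5: one block (gm = 1), so the single block has size am = 3 → block sizes [3]
  λ = -2: one block (gm = 1), so the single block has size am = 2 → block sizes [2]

Assembling the blocks gives a Jordan form
J =
  [-5,  1,  0,  0,  0]
  [ 0, -5,  1,  0,  0]
  [ 0,  0, -5,  0,  0]
  [ 0,  0,  0, -2,  1]
  [ 0,  0,  0,  0, -2]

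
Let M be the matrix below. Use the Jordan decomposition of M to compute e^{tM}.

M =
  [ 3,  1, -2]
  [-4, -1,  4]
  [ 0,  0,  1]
e^{tM} =
  [2*t*exp(t) + exp(t), t*exp(t), -2*t*exp(t)]
  [-4*t*exp(t), -2*t*exp(t) + exp(t), 4*t*exp(t)]
  [0, 0, exp(t)]

Strategy: write M = P · J · P⁻¹ where J is a Jordan canonical form, so e^{tM} = P · e^{tJ} · P⁻¹, and e^{tJ} can be computed block-by-block.

M has Jordan form
J =
  [1, 1, 0]
  [0, 1, 0]
  [0, 0, 1]
(up to reordering of blocks).

Per-block formulas:
  For a 2×2 Jordan block J_2(1): exp(t · J_2(1)) = e^(1t)·(I + t·N), where N is the 2×2 nilpotent shift.
  For a 1×1 block at λ = 1: exp(t · [1]) = [e^(1t)].

After assembling e^{tJ} and conjugating by P, we get:

e^{tM} =
  [2*t*exp(t) + exp(t), t*exp(t), -2*t*exp(t)]
  [-4*t*exp(t), -2*t*exp(t) + exp(t), 4*t*exp(t)]
  [0, 0, exp(t)]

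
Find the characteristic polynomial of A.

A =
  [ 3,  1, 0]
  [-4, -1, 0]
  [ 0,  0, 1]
x^3 - 3*x^2 + 3*x - 1

Expanding det(x·I − A) (e.g. by cofactor expansion or by noting that A is similar to its Jordan form J, which has the same characteristic polynomial as A) gives
  χ_A(x) = x^3 - 3*x^2 + 3*x - 1
which factors as (x - 1)^3. The eigenvalues (with algebraic multiplicities) are λ = 1 with multiplicity 3.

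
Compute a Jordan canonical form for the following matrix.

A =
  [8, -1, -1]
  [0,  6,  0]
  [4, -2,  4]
J_2(6) ⊕ J_1(6)

The characteristic polynomial is
  det(x·I − A) = x^3 - 18*x^2 + 108*x - 216 = (x - 6)^3

Eigenvalues and multiplicities (the geometric multiplicity of λ is n − rank(A − λI), which equals the number of Jordan blocks for λ):
  λ = 6: algebraic multiplicity = 3, geometric multiplicity = 2

Determining the block sizes for each eigenvalue:
  λ = 6: 2 blocks summing to 3 forces exactly one block of size 2 and the rest size 1 → block sizes [2, 1]

Assembling the blocks gives a Jordan form
J =
  [6, 1, 0]
  [0, 6, 0]
  [0, 0, 6]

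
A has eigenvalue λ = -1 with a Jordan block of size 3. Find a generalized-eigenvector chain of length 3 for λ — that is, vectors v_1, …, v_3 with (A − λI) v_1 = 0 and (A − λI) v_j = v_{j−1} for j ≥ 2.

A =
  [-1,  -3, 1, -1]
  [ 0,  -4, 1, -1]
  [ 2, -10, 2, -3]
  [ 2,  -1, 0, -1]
A Jordan chain for λ = -1 of length 3:
v_1 = (0, 0, -3, -3)ᵀ
v_2 = (-3, -3, -10, -1)ᵀ
v_3 = (0, 1, 0, 0)ᵀ

Let N = A − (-1)·I. We want v_3 with N^3 v_3 = 0 but N^2 v_3 ≠ 0; then v_{j-1} := N · v_j for j = 3, …, 2.

Pick v_3 = (0, 1, 0, 0)ᵀ.
Then v_2 = N · v_3 = (-3, -3, -10, -1)ᵀ.
Then v_1 = N · v_2 = (0, 0, -3, -3)ᵀ.

Sanity check: (A − (-1)·I) v_1 = (0, 0, 0, 0)ᵀ = 0. ✓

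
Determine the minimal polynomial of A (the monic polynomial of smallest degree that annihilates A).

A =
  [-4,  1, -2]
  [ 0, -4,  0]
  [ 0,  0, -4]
x^2 + 8*x + 16

The characteristic polynomial is χ_A(x) = (x + 4)^3, so the eigenvalues are known. The minimal polynomial is
  m_A(x) = Π_λ (x − λ)^{k_λ}
where k_λ is the size of the *largest* Jordan block for λ (equivalently, the smallest k with (A − λI)^k v = 0 for every generalised eigenvector v of λ).

  λ = -4: largest Jordan block has size 2, contributing (x + 4)^2

So m_A(x) = (x + 4)^2 = x^2 + 8*x + 16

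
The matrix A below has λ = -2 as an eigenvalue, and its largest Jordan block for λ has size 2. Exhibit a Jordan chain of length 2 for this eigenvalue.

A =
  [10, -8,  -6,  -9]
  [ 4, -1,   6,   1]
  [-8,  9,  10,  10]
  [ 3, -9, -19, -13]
A Jordan chain for λ = -2 of length 2:
v_1 = (2, 0, -2, 4)ᵀ
v_2 = (1, 2, -1, 0)ᵀ

Let N = A − (-2)·I. We want v_2 with N^2 v_2 = 0 but N^1 v_2 ≠ 0; then v_{j-1} := N · v_j for j = 2, …, 2.

Pick v_2 = (1, 2, -1, 0)ᵀ.
Then v_1 = N · v_2 = (2, 0, -2, 4)ᵀ.

Sanity check: (A − (-2)·I) v_1 = (0, 0, 0, 0)ᵀ = 0. ✓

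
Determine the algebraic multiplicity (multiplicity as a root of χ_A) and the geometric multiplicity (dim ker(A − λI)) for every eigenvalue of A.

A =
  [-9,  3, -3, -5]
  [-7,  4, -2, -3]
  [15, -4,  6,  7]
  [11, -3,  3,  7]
λ = 2: alg = 4, geom = 2

Step 1 — factor the characteristic polynomial to read off the algebraic multiplicities:
  χ_A(x) = (x - 2)^4

Step 2 — compute geometric multiplicities via the rank-nullity identity g(λ) = n − rank(A − λI):
  rank(A − (2)·I) = 2, so dim ker(A − (2)·I) = n − 2 = 2

Summary:
  λ = 2: algebraic multiplicity = 4, geometric multiplicity = 2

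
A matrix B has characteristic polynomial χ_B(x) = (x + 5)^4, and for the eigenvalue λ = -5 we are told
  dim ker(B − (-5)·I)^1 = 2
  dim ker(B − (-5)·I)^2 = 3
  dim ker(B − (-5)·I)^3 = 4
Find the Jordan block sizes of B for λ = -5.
Block sizes for λ = -5: [3, 1]

From the dimensions of kernels of powers, the number of Jordan blocks of size at least j is d_j − d_{j−1} where d_j = dim ker(N^j) (with d_0 = 0). Computing the differences gives [2, 1, 1].
The number of blocks of size exactly k is (#blocks of size ≥ k) − (#blocks of size ≥ k + 1), so the partition is: 1 block(s) of size 1, 1 block(s) of size 3.
In nonincreasing order the block sizes are [3, 1].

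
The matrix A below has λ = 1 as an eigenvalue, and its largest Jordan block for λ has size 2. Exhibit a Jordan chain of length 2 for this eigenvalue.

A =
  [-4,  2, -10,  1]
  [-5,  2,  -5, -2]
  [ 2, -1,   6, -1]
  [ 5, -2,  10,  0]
A Jordan chain for λ = 1 of length 2:
v_1 = (-5, -5, 2, 5)ᵀ
v_2 = (1, 0, 0, 0)ᵀ

Let N = A − (1)·I. We want v_2 with N^2 v_2 = 0 but N^1 v_2 ≠ 0; then v_{j-1} := N · v_j for j = 2, …, 2.

Pick v_2 = (1, 0, 0, 0)ᵀ.
Then v_1 = N · v_2 = (-5, -5, 2, 5)ᵀ.

Sanity check: (A − (1)·I) v_1 = (0, 0, 0, 0)ᵀ = 0. ✓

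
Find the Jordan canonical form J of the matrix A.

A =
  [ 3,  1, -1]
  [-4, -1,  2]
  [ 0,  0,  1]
J_2(1) ⊕ J_1(1)

The characteristic polynomial is
  det(x·I − A) = x^3 - 3*x^2 + 3*x - 1 = (x - 1)^3

Eigenvalues and multiplicities (the geometric multiplicity of λ is n − rank(A − λI), which equals the number of Jordan blocks for λ):
  λ = 1: algebraic multiplicity = 3, geometric multiplicity = 2

Determining the block sizes for each eigenvalue:
  λ = 1: 2 blocks summing to 3 forces exactly one block of size 2 and the rest size 1 → block sizes [2, 1]

Assembling the blocks gives a Jordan form
J =
  [1, 1, 0]
  [0, 1, 0]
  [0, 0, 1]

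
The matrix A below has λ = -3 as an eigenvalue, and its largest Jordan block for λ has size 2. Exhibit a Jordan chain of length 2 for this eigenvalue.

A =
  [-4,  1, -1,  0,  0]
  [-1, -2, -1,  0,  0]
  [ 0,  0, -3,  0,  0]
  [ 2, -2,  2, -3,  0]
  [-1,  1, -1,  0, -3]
A Jordan chain for λ = -3 of length 2:
v_1 = (-1, -1, 0, 2, -1)ᵀ
v_2 = (1, 0, 0, 0, 0)ᵀ

Let N = A − (-3)·I. We want v_2 with N^2 v_2 = 0 but N^1 v_2 ≠ 0; then v_{j-1} := N · v_j for j = 2, …, 2.

Pick v_2 = (1, 0, 0, 0, 0)ᵀ.
Then v_1 = N · v_2 = (-1, -1, 0, 2, -1)ᵀ.

Sanity check: (A − (-3)·I) v_1 = (0, 0, 0, 0, 0)ᵀ = 0. ✓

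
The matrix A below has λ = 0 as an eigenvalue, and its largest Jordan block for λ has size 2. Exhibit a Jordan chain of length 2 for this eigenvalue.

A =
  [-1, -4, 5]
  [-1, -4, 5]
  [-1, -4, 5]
A Jordan chain for λ = 0 of length 2:
v_1 = (-1, -1, -1)ᵀ
v_2 = (1, 0, 0)ᵀ

Let N = A − (0)·I. We want v_2 with N^2 v_2 = 0 but N^1 v_2 ≠ 0; then v_{j-1} := N · v_j for j = 2, …, 2.

Pick v_2 = (1, 0, 0)ᵀ.
Then v_1 = N · v_2 = (-1, -1, -1)ᵀ.

Sanity check: (A − (0)·I) v_1 = (0, 0, 0)ᵀ = 0. ✓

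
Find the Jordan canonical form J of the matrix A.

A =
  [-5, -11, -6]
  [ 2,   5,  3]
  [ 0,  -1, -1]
J_1(-1) ⊕ J_2(0)

The characteristic polynomial is
  det(x·I − A) = x^3 + x^2 = x^2*(x + 1)

Eigenvalues and multiplicities (the geometric multiplicity of λ is n − rank(A − λI), which equals the number of Jordan blocks for λ):
  λ = -1: algebraic multiplicity = 1, geometric multiplicity = 1
  λ = 0: algebraic multiplicity = 2, geometric multiplicity = 1

Determining the block sizes for each eigenvalue:
  λ = -1: one block (gm = 1), so the single block has size am = 1 → block sizes [1]
  λ = 0: one block (gm = 1), so the single block has size am = 2 → block sizes [2]

Assembling the blocks gives a Jordan form
J =
  [-1, 0, 0]
  [ 0, 0, 1]
  [ 0, 0, 0]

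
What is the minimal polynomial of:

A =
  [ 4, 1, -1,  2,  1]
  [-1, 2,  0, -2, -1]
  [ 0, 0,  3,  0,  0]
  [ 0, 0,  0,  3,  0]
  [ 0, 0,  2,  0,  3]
x^3 - 9*x^2 + 27*x - 27

The characteristic polynomial is χ_A(x) = (x - 3)^5, so the eigenvalues are known. The minimal polynomial is
  m_A(x) = Π_λ (x − λ)^{k_λ}
where k_λ is the size of the *largest* Jordan block for λ (equivalently, the smallest k with (A − λI)^k v = 0 for every generalised eigenvector v of λ).

  λ = 3: largest Jordan block has size 3, contributing (x − 3)^3

So m_A(x) = (x - 3)^3 = x^3 - 9*x^2 + 27*x - 27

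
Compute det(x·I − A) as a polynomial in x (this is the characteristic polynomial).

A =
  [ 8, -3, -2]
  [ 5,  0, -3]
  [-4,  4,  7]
x^3 - 15*x^2 + 75*x - 125

Expanding det(x·I − A) (e.g. by cofactor expansion or by noting that A is similar to its Jordan form J, which has the same characteristic polynomial as A) gives
  χ_A(x) = x^3 - 15*x^2 + 75*x - 125
which factors as (x - 5)^3. The eigenvalues (with algebraic multiplicities) are λ = 5 with multiplicity 3.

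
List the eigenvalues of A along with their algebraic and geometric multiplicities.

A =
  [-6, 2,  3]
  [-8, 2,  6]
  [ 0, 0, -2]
λ = -2: alg = 3, geom = 2

Step 1 — factor the characteristic polynomial to read off the algebraic multiplicities:
  χ_A(x) = (x + 2)^3

Step 2 — compute geometric multiplicities via the rank-nullity identity g(λ) = n − rank(A − λI):
  rank(A − (-2)·I) = 1, so dim ker(A − (-2)·I) = n − 1 = 2

Summary:
  λ = -2: algebraic multiplicity = 3, geometric multiplicity = 2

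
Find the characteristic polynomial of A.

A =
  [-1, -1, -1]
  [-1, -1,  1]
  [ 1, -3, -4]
x^3 + 6*x^2 + 12*x + 8

Expanding det(x·I − A) (e.g. by cofactor expansion or by noting that A is similar to its Jordan form J, which has the same characteristic polynomial as A) gives
  χ_A(x) = x^3 + 6*x^2 + 12*x + 8
which factors as (x + 2)^3. The eigenvalues (with algebraic multiplicities) are λ = -2 with multiplicity 3.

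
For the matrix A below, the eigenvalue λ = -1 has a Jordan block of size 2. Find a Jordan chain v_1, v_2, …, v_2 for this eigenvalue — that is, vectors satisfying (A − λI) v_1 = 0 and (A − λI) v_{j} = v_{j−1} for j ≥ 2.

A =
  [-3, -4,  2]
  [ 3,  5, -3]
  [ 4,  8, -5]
A Jordan chain for λ = -1 of length 2:
v_1 = (-2, 3, 4)ᵀ
v_2 = (1, 0, 0)ᵀ

Let N = A − (-1)·I. We want v_2 with N^2 v_2 = 0 but N^1 v_2 ≠ 0; then v_{j-1} := N · v_j for j = 2, …, 2.

Pick v_2 = (1, 0, 0)ᵀ.
Then v_1 = N · v_2 = (-2, 3, 4)ᵀ.

Sanity check: (A − (-1)·I) v_1 = (0, 0, 0)ᵀ = 0. ✓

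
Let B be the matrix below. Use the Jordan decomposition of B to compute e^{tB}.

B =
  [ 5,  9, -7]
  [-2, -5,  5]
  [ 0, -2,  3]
e^{tB} =
  [-t^2*exp(t) + 4*t*exp(t) + exp(t), -2*t^2*exp(t) + 9*t*exp(t), 3*t^2*exp(t)/2 - 7*t*exp(t)]
  [2*t^2*exp(t) - 2*t*exp(t), 4*t^2*exp(t) - 6*t*exp(t) + exp(t), -3*t^2*exp(t) + 5*t*exp(t)]
  [2*t^2*exp(t), 4*t^2*exp(t) - 2*t*exp(t), -3*t^2*exp(t) + 2*t*exp(t) + exp(t)]

Strategy: write B = P · J · P⁻¹ where J is a Jordan canonical form, so e^{tB} = P · e^{tJ} · P⁻¹, and e^{tJ} can be computed block-by-block.

B has Jordan form
J =
  [1, 1, 0]
  [0, 1, 1]
  [0, 0, 1]
(up to reordering of blocks).

Per-block formulas:
  For a 3×3 Jordan block J_3(1): exp(t · J_3(1)) = e^(1t)·(I + t·N + (t^2/2)·N^2), where N is the 3×3 nilpotent shift.

After assembling e^{tJ} and conjugating by P, we get:

e^{tB} =
  [-t^2*exp(t) + 4*t*exp(t) + exp(t), -2*t^2*exp(t) + 9*t*exp(t), 3*t^2*exp(t)/2 - 7*t*exp(t)]
  [2*t^2*exp(t) - 2*t*exp(t), 4*t^2*exp(t) - 6*t*exp(t) + exp(t), -3*t^2*exp(t) + 5*t*exp(t)]
  [2*t^2*exp(t), 4*t^2*exp(t) - 2*t*exp(t), -3*t^2*exp(t) + 2*t*exp(t) + exp(t)]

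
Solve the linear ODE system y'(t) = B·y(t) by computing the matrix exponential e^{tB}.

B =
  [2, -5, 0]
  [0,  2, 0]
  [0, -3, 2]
e^{tB} =
  [exp(2*t), -5*t*exp(2*t), 0]
  [0, exp(2*t), 0]
  [0, -3*t*exp(2*t), exp(2*t)]

Strategy: write B = P · J · P⁻¹ where J is a Jordan canonical form, so e^{tB} = P · e^{tJ} · P⁻¹, and e^{tJ} can be computed block-by-block.

B has Jordan form
J =
  [2, 1, 0]
  [0, 2, 0]
  [0, 0, 2]
(up to reordering of blocks).

Per-block formulas:
  For a 1×1 block at λ = 2: exp(t · [2]) = [e^(2t)].
  For a 2×2 Jordan block J_2(2): exp(t · J_2(2)) = e^(2t)·(I + t·N), where N is the 2×2 nilpotent shift.

After assembling e^{tJ} and conjugating by P, we get:

e^{tB} =
  [exp(2*t), -5*t*exp(2*t), 0]
  [0, exp(2*t), 0]
  [0, -3*t*exp(2*t), exp(2*t)]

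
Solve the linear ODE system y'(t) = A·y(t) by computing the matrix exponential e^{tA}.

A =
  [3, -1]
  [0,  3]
e^{tA} =
  [exp(3*t), -t*exp(3*t)]
  [0, exp(3*t)]

Strategy: write A = P · J · P⁻¹ where J is a Jordan canonical form, so e^{tA} = P · e^{tJ} · P⁻¹, and e^{tJ} can be computed block-by-block.

A has Jordan form
J =
  [3, 1]
  [0, 3]
(up to reordering of blocks).

Per-block formulas:
  For a 2×2 Jordan block J_2(3): exp(t · J_2(3)) = e^(3t)·(I + t·N), where N is the 2×2 nilpotent shift.

After assembling e^{tJ} and conjugating by P, we get:

e^{tA} =
  [exp(3*t), -t*exp(3*t)]
  [0, exp(3*t)]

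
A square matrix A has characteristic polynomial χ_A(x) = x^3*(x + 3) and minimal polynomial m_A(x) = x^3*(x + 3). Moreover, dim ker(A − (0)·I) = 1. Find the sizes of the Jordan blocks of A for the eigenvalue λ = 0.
Block sizes for λ = 0: [3]

Step 1 — from the characteristic polynomial, algebraic multiplicity of λ = 0 is 3. From dim ker(A − (0)·I) = 1, there are exactly 1 Jordan blocks for λ = 0.
Step 2 — from the minimal polynomial, the factor (x − 0)^3 tells us the largest block for λ = 0 has size 3.
Step 3 — with total size 3, 1 blocks, and largest block 3, the block sizes (in nonincreasing order) are [3].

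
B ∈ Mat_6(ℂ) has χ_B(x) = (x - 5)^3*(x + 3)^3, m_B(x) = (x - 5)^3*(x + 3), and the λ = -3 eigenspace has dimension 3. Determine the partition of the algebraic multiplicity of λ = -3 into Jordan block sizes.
Block sizes for λ = -3: [1, 1, 1]

Step 1 — from the characteristic polynomial, algebraic multiplicity of λ = -3 is 3. From dim ker(B − (-3)·I) = 3, there are exactly 3 Jordan blocks for λ = -3.
Step 2 — from the minimal polynomial, the factor (x + 3) tells us the largest block for λ = -3 has size 1.
Step 3 — with total size 3, 3 blocks, and largest block 1, the block sizes (in nonincreasing order) are [1, 1, 1].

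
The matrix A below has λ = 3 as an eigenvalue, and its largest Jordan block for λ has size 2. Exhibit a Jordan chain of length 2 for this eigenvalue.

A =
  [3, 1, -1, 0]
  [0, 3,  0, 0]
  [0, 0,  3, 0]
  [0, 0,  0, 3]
A Jordan chain for λ = 3 of length 2:
v_1 = (1, 0, 0, 0)ᵀ
v_2 = (0, 1, 0, 0)ᵀ

Let N = A − (3)·I. We want v_2 with N^2 v_2 = 0 but N^1 v_2 ≠ 0; then v_{j-1} := N · v_j for j = 2, …, 2.

Pick v_2 = (0, 1, 0, 0)ᵀ.
Then v_1 = N · v_2 = (1, 0, 0, 0)ᵀ.

Sanity check: (A − (3)·I) v_1 = (0, 0, 0, 0)ᵀ = 0. ✓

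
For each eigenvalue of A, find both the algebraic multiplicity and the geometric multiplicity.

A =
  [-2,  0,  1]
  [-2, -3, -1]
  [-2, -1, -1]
λ = -2: alg = 3, geom = 1

Step 1 — factor the characteristic polynomial to read off the algebraic multiplicities:
  χ_A(x) = (x + 2)^3

Step 2 — compute geometric multiplicities via the rank-nullity identity g(λ) = n − rank(A − λI):
  rank(A − (-2)·I) = 2, so dim ker(A − (-2)·I) = n − 2 = 1

Summary:
  λ = -2: algebraic multiplicity = 3, geometric multiplicity = 1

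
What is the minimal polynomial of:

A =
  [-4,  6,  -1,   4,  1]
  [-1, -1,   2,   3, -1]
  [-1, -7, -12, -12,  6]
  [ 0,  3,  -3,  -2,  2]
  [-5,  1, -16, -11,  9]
x^5 + 10*x^4 + 25*x^3 - 20*x^2 - 80*x + 64

The characteristic polynomial is χ_A(x) = (x - 1)^2*(x + 4)^3, so the eigenvalues are known. The minimal polynomial is
  m_A(x) = Π_λ (x − λ)^{k_λ}
where k_λ is the size of the *largest* Jordan block for λ (equivalently, the smallest k with (A − λI)^k v = 0 for every generalised eigenvector v of λ).

  λ = -4: largest Jordan block has size 3, contributing (x + 4)^3
  λ = 1: largest Jordan block has size 2, contributing (x − 1)^2

So m_A(x) = (x - 1)^2*(x + 4)^3 = x^5 + 10*x^4 + 25*x^3 - 20*x^2 - 80*x + 64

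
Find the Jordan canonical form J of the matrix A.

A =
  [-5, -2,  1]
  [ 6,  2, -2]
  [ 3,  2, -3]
J_2(-2) ⊕ J_1(-2)

The characteristic polynomial is
  det(x·I − A) = x^3 + 6*x^2 + 12*x + 8 = (x + 2)^3

Eigenvalues and multiplicities (the geometric multiplicity of λ is n − rank(A − λI), which equals the number of Jordan blocks for λ):
  λ = -2: algebraic multiplicity = 3, geometric multiplicity = 2

Determining the block sizes for each eigenvalue:
  λ = -2: 2 blocks summing to 3 forces exactly one block of size 2 and the rest size 1 → block sizes [2, 1]

Assembling the blocks gives a Jordan form
J =
  [-2,  1,  0]
  [ 0, -2,  0]
  [ 0,  0, -2]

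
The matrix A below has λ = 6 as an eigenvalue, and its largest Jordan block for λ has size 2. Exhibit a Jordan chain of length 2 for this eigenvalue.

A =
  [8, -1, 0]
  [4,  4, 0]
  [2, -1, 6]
A Jordan chain for λ = 6 of length 2:
v_1 = (2, 4, 2)ᵀ
v_2 = (1, 0, 0)ᵀ

Let N = A − (6)·I. We want v_2 with N^2 v_2 = 0 but N^1 v_2 ≠ 0; then v_{j-1} := N · v_j for j = 2, …, 2.

Pick v_2 = (1, 0, 0)ᵀ.
Then v_1 = N · v_2 = (2, 4, 2)ᵀ.

Sanity check: (A − (6)·I) v_1 = (0, 0, 0)ᵀ = 0. ✓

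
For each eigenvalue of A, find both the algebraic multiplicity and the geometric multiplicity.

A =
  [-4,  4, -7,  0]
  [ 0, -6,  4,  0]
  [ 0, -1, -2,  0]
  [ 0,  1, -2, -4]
λ = -4: alg = 4, geom = 2

Step 1 — factor the characteristic polynomial to read off the algebraic multiplicities:
  χ_A(x) = (x + 4)^4

Step 2 — compute geometric multiplicities via the rank-nullity identity g(λ) = n − rank(A − λI):
  rank(A − (-4)·I) = 2, so dim ker(A − (-4)·I) = n − 2 = 2

Summary:
  λ = -4: algebraic multiplicity = 4, geometric multiplicity = 2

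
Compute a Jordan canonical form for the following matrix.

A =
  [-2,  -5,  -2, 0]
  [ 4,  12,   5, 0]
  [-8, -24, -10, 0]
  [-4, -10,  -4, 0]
J_3(0) ⊕ J_1(0)

The characteristic polynomial is
  det(x·I − A) = x^4

Eigenvalues and multiplicities (the geometric multiplicity of λ is n − rank(A − λI), which equals the number of Jordan blocks for λ):
  λ = 0: algebraic multiplicity = 4, geometric multiplicity = 2

Determining the block sizes for each eigenvalue:
  λ = 0: with am = 4 and gm = 2, the partition is not yet determined (e.g. several partitions of 4 into 2 parts exist). Let N = A − (0)·I. Computing rank(N^1) = 2, rank(N^2) = 1, rank(N^3) = 0; the number of blocks of size ≥ j is rank(N^{j−1}) − rank(N^j), giving [2, 1, 1]. So we have 1 block(s) of size 3, 1 block(s) of size 1 → block sizes [3, 1]

Assembling the blocks gives a Jordan form
J =
  [0, 1, 0, 0]
  [0, 0, 1, 0]
  [0, 0, 0, 0]
  [0, 0, 0, 0]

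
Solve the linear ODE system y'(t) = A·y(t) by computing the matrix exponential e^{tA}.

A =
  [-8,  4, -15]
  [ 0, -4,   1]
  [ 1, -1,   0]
e^{tA} =
  [t^2*exp(-4*t)/2 - 4*t*exp(-4*t) + exp(-4*t), -t^2*exp(-4*t)/2 + 4*t*exp(-4*t), 2*t^2*exp(-4*t) - 15*t*exp(-4*t)]
  [t^2*exp(-4*t)/2, -t^2*exp(-4*t)/2 + exp(-4*t), 2*t^2*exp(-4*t) + t*exp(-4*t)]
  [t*exp(-4*t), -t*exp(-4*t), 4*t*exp(-4*t) + exp(-4*t)]

Strategy: write A = P · J · P⁻¹ where J is a Jordan canonical form, so e^{tA} = P · e^{tJ} · P⁻¹, and e^{tJ} can be computed block-by-block.

A has Jordan form
J =
  [-4,  1,  0]
  [ 0, -4,  1]
  [ 0,  0, -4]
(up to reordering of blocks).

Per-block formulas:
  For a 3×3 Jordan block J_3(-4): exp(t · J_3(-4)) = e^(-4t)·(I + t·N + (t^2/2)·N^2), where N is the 3×3 nilpotent shift.

After assembling e^{tJ} and conjugating by P, we get:

e^{tA} =
  [t^2*exp(-4*t)/2 - 4*t*exp(-4*t) + exp(-4*t), -t^2*exp(-4*t)/2 + 4*t*exp(-4*t), 2*t^2*exp(-4*t) - 15*t*exp(-4*t)]
  [t^2*exp(-4*t)/2, -t^2*exp(-4*t)/2 + exp(-4*t), 2*t^2*exp(-4*t) + t*exp(-4*t)]
  [t*exp(-4*t), -t*exp(-4*t), 4*t*exp(-4*t) + exp(-4*t)]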